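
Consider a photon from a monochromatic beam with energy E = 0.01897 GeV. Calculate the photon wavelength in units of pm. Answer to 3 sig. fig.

Convert to SI: E = 0.01897 GeV = 3.0393e-12 J.
Apply λ = hc/E: λ = 6.536e-14 m.
Converting to pm: λ = 0.06536 pm ≈ 0.0654 pm.

0.0654 pm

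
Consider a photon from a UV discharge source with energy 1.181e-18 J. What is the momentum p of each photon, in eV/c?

(c = 2.99792458e8 m/s, 1 eV = 1.602176634e-19 J.)
Since p = E/c for a photon, p = 3.939e-27 kg·m/s.
Converting to eV/c: p = 7.371 eV/c ≈ 7.37 eV/c.

7.37 eV/c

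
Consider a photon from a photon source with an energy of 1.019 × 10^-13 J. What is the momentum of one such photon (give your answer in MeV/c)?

0.636 MeV/c

(c = 2.99792458 × 10^8 m/s, 1 eV = 1.602176634 × 10^-19 J.)
Since p = E/c for a photon, p = 3.399 × 10^-22 kg·m/s.
Converting to MeV/c: p = 0.6360 MeV/c ≈ 0.636 MeV/c.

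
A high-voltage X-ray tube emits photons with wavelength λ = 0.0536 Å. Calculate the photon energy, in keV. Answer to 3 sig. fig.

231 keV

Take h = 6.62607015e-34 J·s, c = 2.99792458e8 m/s, 1 eV = 1.602176634e-19 J.
In SI units: λ = 0.0536 Å = 5.36e-12 m.
The photon relation is E = hc/λ, giving E = 3.706e-14 J.
Converting to keV: E = 231.3 keV ≈ 231 keV.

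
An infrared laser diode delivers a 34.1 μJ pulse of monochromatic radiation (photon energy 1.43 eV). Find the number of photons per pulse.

1.49e14 photons

Per-photon energy: E = 2.291e-19 J (from energy = 1.43 eV).
N = E_total / E_photon = 3.41e-5 J / 2.291e-19 J = 1.49e14.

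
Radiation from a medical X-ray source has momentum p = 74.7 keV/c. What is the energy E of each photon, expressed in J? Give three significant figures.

Convert to SI: p = 74.7 keV/c = 3.9922e-23 kg·m/s.
Since E = pc for a photon, E = 1.197e-14 J.
So E ≈ 1.20e-14 J.

1.20e-14 J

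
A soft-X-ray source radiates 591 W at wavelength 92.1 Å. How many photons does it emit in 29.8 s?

Total energy: E_total = P·t = 591 × 29.8 = 17610 J.
Per-photon energy: E = 2.157e-17 J.
N = E_total / E_photon = 8.17e20.

8.17e20 photons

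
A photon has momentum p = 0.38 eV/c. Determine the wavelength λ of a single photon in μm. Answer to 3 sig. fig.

(h = 6.62607015·10^-34 J·s, c = 2.99792458·10^8 m/s, 1 eV = 1.602176634·10^-19 J.)
First convert: p = 0.38 eV/c = 2.0308·10^-28 kg·m/s.
For a photon λ = h/p, so λ = 3.263·10^-6 m.
Converting to μm: λ = 3.263 μm ≈ 3.26 μm.

3.26 μm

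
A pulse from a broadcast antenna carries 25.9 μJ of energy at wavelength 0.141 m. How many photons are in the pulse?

1.84·10^19 photons

Per-photon energy: E = 1.409·10^-24 J (from wavelength = 0.141 m).
N = E_total / E_photon = 2.59·10^-5 J / 1.409·10^-24 J = 1.84·10^19.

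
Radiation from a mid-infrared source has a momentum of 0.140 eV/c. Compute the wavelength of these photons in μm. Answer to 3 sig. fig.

(h = 6.62607015e-34 J·s, c = 2.99792458e8 m/s, 1 eV = 1.602176634e-19 J.)
Convert to SI: p = 0.140 eV/c = 7.4820e-29 kg·m/s.
The photon relation is λ = h/p, giving λ = 8.856e-6 m.
Converting to μm: λ = 8.856 μm ≈ 8.86 μm.

8.86 μm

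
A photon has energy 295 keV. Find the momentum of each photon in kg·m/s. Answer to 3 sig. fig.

First convert: E = 295 keV = 4.7264·10^-14 J.
The photon relation is p = E/c, giving p = 1.577·10^-22 kg·m/s.
So p ≈ 1.58·10^-22 kg·m/s.

1.58·10^-22 kg·m/s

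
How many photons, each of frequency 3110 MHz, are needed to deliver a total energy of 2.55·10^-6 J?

1.24·10^18 photons

Per-photon energy: E = 2.061·10^-24 J (from frequency = 3110 MHz).
N = E_total / E_photon = 2.55·10^-6 J / 2.061·10^-24 J = 1.24·10^18.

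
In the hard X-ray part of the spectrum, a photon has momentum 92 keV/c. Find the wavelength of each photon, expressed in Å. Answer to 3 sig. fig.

Take h = 6.62607015 × 10^-34 J·s, c = 2.99792458 × 10^8 m/s, 1 eV = 1.602176634 × 10^-19 J.
In SI units: p = 92 keV/c = 4.9167 × 10^-23 kg·m/s.
Apply λ = h/p: λ = 1.348 × 10^-11 m.
Converting to Å: λ = 0.1348 Å ≈ 0.135 Å.

0.135 Å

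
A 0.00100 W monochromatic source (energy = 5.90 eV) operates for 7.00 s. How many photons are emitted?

Total energy: E_total = P·t = 0.00100 × 7.00 = 0.007000 J.
Per-photon energy: E = 9.453 × 10^-19 J.
N = E_total / E_photon = 7.41 × 10^15.

7.41 × 10^15 photons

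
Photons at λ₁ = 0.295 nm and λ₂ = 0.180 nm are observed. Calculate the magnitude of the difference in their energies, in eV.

Using E = hc/λ: E₁ = 6.734 × 10^-16 J, E₂ = 1.104 × 10^-15 J.
|ΔE| = |6.734 × 10^-16 − 1.104 × 10^-15| = 4.30 × 10^-16 J = 2690 eV.

2690 eV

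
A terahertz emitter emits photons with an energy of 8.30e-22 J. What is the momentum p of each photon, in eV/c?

The photon relation is p = E/c, giving p = 2.769e-30 kg·m/s.
Converting to eV/c: p = 0.005180 eV/c ≈ 5.18e-3 eV/c.

5.18e-3 eV/c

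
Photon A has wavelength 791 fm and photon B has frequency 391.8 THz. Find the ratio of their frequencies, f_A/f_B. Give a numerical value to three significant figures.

f_A = 3.790e20 Hz (from wavelength = 791 fm, via f = c/λ).
f_B = 3.918e14 Hz (from frequency = 391.8 THz, via f given directly).
Ratio = 3.790e20 / 3.918e14 = 9.67e5.

9.67e5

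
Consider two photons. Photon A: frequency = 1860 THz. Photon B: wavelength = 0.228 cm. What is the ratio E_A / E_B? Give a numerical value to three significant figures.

E_A = 1.232 × 10^-18 J (from frequency = 1860 THz, via E = hf).
E_B = 8.712 × 10^-23 J (from wavelength = 0.228 cm, via E = hc/λ).
Ratio = 1.232 × 10^-18 / 8.712 × 10^-23 = 1.41 × 10^4.

1.41 × 10^4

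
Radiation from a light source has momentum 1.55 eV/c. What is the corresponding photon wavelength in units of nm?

800 nm

First convert: p = 1.55 eV/c = 8.2836 × 10^-28 kg·m/s.
The photon relation is λ = h/p, giving λ = 7.999 × 10^-7 m.
Converting to nm: λ = 799.9 nm ≈ 800 nm.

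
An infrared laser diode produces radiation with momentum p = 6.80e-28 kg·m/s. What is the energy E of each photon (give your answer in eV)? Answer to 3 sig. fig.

1.27 eV

Take c = 2.99792458e8 m/s, 1 eV = 1.602176634e-19 J.
The photon relation is E = pc, giving E = 2.039e-19 J.
Converting to eV: E = 1.272 eV ≈ 1.27 eV.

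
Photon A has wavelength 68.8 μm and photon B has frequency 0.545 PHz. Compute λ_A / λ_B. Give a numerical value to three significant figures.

125

λ_A = 6.880·10^-5 m (from wavelength = 68.8 μm, via λ given directly).
λ_B = 5.501·10^-7 m (from frequency = 0.545 PHz, via λ = c/f).
Ratio = 6.880·10^-5 / 5.501·10^-7 = 125.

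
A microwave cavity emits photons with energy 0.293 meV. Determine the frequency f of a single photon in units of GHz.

Use h = 6.62607015 × 10^-34 J·s, 1 eV = 1.602176634 × 10^-19 J.
In SI units: E = 0.293 meV = 4.6944 × 10^-23 J.
Apply f = E/h: f = 7.085 × 10^10 Hz.
Converting to GHz: f = 70.85 GHz ≈ 70.8 GHz.

70.8 GHz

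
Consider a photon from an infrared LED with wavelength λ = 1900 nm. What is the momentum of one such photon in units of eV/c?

Convert to SI: λ = 1900 nm = 1.90 × 10^-6 m.
For a photon p = h/λ, so p = 3.487 × 10^-28 kg·m/s.
Converting to eV/c: p = 0.6525 eV/c ≈ 0.653 eV/c.

0.653 eV/c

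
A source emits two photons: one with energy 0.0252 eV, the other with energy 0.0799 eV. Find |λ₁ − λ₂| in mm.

0.0337 mm

Using λ = hc/E: λ₁ = 4.920 × 10^-5 m, λ₂ = 1.552 × 10^-5 m.
|Δλ| = |4.920 × 10^-5 − 1.552 × 10^-5| = 3.37 × 10^-5 m = 0.0337 mm.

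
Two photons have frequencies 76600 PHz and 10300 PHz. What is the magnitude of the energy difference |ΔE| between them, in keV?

Using E = hf: E₁ = 5.076 × 10^-14 J, E₂ = 6.825 × 10^-15 J.
|ΔE| = |5.076 × 10^-14 − 6.825 × 10^-15| = 4.39 × 10^-14 J = 274 keV.

274 keV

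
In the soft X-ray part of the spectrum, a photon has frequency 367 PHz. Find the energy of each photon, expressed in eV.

1520 eV

Convert to SI: f = 367 PHz = 3.67 × 10^17 Hz.
For a photon E = hf, so E = 2.432 × 10^-16 J.
Converting to eV: E = 1518 eV ≈ 1520 eV.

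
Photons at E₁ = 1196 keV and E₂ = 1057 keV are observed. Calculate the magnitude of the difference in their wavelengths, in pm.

0.136 pm

Using λ = hc/E: λ₁ = 1.0367·10^-12 m, λ₂ = 1.1730·10^-12 m.
|Δλ| = |1.0367·10^-12 − 1.1730·10^-12| = 1.36·10^-13 m = 0.136 pm.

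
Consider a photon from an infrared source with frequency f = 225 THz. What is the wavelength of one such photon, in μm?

Convert to SI: f = 225 THz = 2.25 × 10^14 Hz.
Since λ = c/f for a photon, λ = 1.332 × 10^-6 m.
Converting to μm: λ = 1.332 μm ≈ 1.33 μm.

1.33 μm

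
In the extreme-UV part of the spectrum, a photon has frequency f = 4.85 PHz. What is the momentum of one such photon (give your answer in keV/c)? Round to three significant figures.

In SI units: f = 4.85 PHz = 4.85 × 10^15 Hz.
For a photon p = hf/c, so p = 1.072 × 10^-26 kg·m/s.
Converting to keV/c: p = 0.02006 keV/c ≈ 0.0201 keV/c.

0.0201 keV/c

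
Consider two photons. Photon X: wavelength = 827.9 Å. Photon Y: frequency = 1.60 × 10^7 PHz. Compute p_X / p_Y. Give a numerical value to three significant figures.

2.26 × 10^-7

p_X = 8.003 × 10^-27 kg·m/s (from wavelength = 827.9 Å, via p = h/λ).
p_Y = 3.536 × 10^-20 kg·m/s (from frequency = 1.60 × 10^7 PHz, via p = hf/c).
Ratio = 8.003 × 10^-27 / 3.536 × 10^-20 = 2.26 × 10^-7.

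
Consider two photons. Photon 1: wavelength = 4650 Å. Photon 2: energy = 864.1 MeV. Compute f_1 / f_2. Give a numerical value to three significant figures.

f_1 = 6.447·10^14 Hz (from wavelength = 4650 Å, via f = c/λ).
f_2 = 2.089·10^23 Hz (from energy = 864.1 MeV, via f = E/h).
Ratio = 6.447·10^14 / 2.089·10^23 = 3.09·10^-9.

3.09·10^-9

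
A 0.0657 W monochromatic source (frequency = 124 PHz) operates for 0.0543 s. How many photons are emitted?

Total energy: E_total = P·t = 0.0657 × 0.0543 = 0.003568 J.
Per-photon energy: E = 8.216 × 10^-17 J.
N = E_total / E_photon = 4.34 × 10^13.

4.34 × 10^13 photons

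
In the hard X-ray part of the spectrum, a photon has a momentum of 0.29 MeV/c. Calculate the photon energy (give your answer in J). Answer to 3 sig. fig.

4.65e-14 J

Convert to SI: p = 0.29 MeV/c = 1.5498e-22 kg·m/s.
Since E = pc for a photon, E = 4.646e-14 J.
So E ≈ 4.65e-14 J.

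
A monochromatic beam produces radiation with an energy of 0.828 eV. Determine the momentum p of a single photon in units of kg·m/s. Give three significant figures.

4.43·10^-28 kg·m/s

In SI units: E = 0.828 eV = 1.3266·10^-19 J.
The photon relation is p = E/c, giving p = 4.425·10^-28 kg·m/s.
So p ≈ 4.43·10^-28 kg·m/s.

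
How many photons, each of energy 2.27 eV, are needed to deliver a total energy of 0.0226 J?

6.21 × 10^16 photons

Per-photon energy: E = 3.637 × 10^-19 J (from energy = 2.27 eV).
N = E_total / E_photon = 0.0226 J / 3.637 × 10^-19 J = 6.21 × 10^16.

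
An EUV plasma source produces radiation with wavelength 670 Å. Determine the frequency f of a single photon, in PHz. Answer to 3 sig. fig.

Take c = 2.99792458 × 10^8 m/s.
Convert to SI: λ = 670 Å = 6.7 × 10^-8 m.
The photon relation is f = c/λ, giving f = 4.475 × 10^15 Hz.
Converting to PHz: f = 4.475 PHz ≈ 4.47 PHz.

4.47 PHz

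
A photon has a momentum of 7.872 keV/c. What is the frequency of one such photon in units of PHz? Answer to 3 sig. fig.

1900 PHz

(h = 6.62607015e-34 J·s, c = 2.99792458e8 m/s, 1 eV = 1.602176634e-19 J.)
First convert: p = 7.872 keV/c = 4.2070e-24 kg·m/s.
The photon relation is f = pc/h, giving f = 1.903e18 Hz.
Converting to PHz: f = 1903 PHz ≈ 1900 PHz.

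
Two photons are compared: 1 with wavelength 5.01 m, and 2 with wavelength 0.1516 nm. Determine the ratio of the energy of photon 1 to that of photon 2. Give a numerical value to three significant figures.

E_1 = 3.965 × 10^-26 J (from wavelength = 5.01 m, via E = hc/λ).
E_2 = 1.310 × 10^-15 J (from wavelength = 0.1516 nm, via E = hc/λ).
Ratio = 3.965 × 10^-26 / 1.310 × 10^-15 = 3.03 × 10^-11.

3.03 × 10^-11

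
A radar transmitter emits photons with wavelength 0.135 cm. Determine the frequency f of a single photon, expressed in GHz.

222 GHz

In SI units: λ = 0.135 cm = 0.00135 m.
The photon relation is f = c/λ, giving f = 2.221 × 10^11 Hz.
Converting to GHz: f = 222.1 GHz ≈ 222 GHz.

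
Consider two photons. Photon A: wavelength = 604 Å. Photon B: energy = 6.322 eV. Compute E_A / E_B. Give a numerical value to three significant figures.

3.25

E_A = 3.289 × 10^-18 J (from wavelength = 604 Å, via E = hc/λ).
E_B = 1.013 × 10^-18 J (from energy = 6.322 eV, via E given directly).
Ratio = 3.289 × 10^-18 / 1.013 × 10^-18 = 3.25.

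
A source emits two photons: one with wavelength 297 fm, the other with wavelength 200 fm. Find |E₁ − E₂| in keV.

2020 keV

Using E = hc/λ: E₁ = 6.688e-13 J, E₂ = 9.932e-13 J.
|ΔE| = |6.688e-13 − 9.932e-13| = 3.24e-13 J = 2020 keV.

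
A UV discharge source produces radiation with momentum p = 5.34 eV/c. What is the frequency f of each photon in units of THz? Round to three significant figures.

(h = 6.62607015 × 10^-34 J·s, c = 2.99792458 × 10^8 m/s, 1 eV = 1.602176634 × 10^-19 J.)
First convert: p = 5.34 eV/c = 2.8538 × 10^-27 kg·m/s.
Apply f = pc/h: f = 1.291 × 10^15 Hz.
Converting to THz: f = 1291 THz ≈ 1290 THz.

1290 THz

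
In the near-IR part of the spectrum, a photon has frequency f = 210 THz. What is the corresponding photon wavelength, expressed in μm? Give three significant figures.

1.43 μm

(c = 2.99792458e8 m/s.)
Convert to SI: f = 210 THz = 2.1e14 Hz.
Since λ = c/f for a photon, λ = 1.428e-6 m.
Converting to μm: λ = 1.428 μm ≈ 1.43 μm.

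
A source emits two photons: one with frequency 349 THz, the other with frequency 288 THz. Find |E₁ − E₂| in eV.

Using E = hf: E₁ = 2.312e-19 J, E₂ = 1.908e-19 J.
|ΔE| = |2.312e-19 − 1.908e-19| = 4.04e-20 J = 0.252 eV.

0.252 eV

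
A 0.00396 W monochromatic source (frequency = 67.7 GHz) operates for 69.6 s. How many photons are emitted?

Total energy: E_total = P·t = 0.00396 × 69.6 = 0.2756 J.
Per-photon energy: E = 4.486e-23 J.
N = E_total / E_photon = 6.14e21.

6.14e21 photons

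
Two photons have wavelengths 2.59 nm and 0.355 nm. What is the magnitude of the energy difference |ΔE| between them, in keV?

Using E = hc/λ: E₁ = 7.670e-17 J, E₂ = 5.596e-16 J.
|ΔE| = |7.670e-17 − 5.596e-16| = 4.83e-16 J = 3.01 keV.

3.01 keV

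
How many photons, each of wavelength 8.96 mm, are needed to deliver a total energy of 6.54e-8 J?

2.95e15 photons

Per-photon energy: E = 2.217e-23 J (from wavelength = 8.96 mm).
N = E_total / E_photon = 6.54e-8 J / 2.217e-23 J = 2.95e15.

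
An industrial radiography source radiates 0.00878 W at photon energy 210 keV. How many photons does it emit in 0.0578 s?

Total energy: E_total = P·t = 0.00878 × 0.0578 = 5.075e-4 J.
Per-photon energy: E = 3.365e-14 J.
N = E_total / E_photon = 1.51e10.

1.51e10 photons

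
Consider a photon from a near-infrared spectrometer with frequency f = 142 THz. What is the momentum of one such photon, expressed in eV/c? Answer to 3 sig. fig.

0.587 eV/c

(h = 6.62607015·10^-34 J·s, c = 2.99792458·10^8 m/s, 1 eV = 1.602176634·10^-19 J.)
First convert: f = 142 THz = 1.42·10^14 Hz.
The photon relation is p = hf/c, giving p = 3.139·10^-28 kg·m/s.
Converting to eV/c: p = 0.5873 eV/c ≈ 0.587 eV/c.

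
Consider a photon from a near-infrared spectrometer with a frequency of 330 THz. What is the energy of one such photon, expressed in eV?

(h = 6.62607015·10^-34 J·s, 1 eV = 1.602176634·10^-19 J.)
In SI units: f = 330 THz = 3.30·10^14 Hz.
Apply E = hf: E = 2.187·10^-19 J.
Converting to eV: E = 1.365 eV ≈ 1.36 eV.

1.36 eV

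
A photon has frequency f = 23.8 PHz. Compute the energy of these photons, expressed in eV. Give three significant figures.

Use h = 6.62607015 × 10^-34 J·s, 1 eV = 1.602176634 × 10^-19 J.
First convert: f = 23.8 PHz = 2.38 × 10^16 Hz.
The photon relation is E = hf, giving E = 1.577 × 10^-17 J.
Converting to eV: E = 98.43 eV ≈ 98.4 eV.

98.4 eV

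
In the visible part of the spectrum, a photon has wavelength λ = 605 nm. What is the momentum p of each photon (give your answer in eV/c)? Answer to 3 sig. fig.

Take h = 6.62607015e-34 J·s, c = 2.99792458e8 m/s, 1 eV = 1.602176634e-19 J.
First convert: λ = 605 nm = 6.05e-7 m.
Since p = h/λ for a photon, p = 1.095e-27 kg·m/s.
Converting to eV/c: p = 2.049 eV/c ≈ 2.05 eV/c.

2.05 eV/c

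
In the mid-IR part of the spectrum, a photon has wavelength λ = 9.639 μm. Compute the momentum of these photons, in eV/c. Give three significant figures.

0.129 eV/c

Take h = 6.62607015e-34 J·s, c = 2.99792458e8 m/s, 1 eV = 1.602176634e-19 J.
In SI units: λ = 9.639 μm = 9.639e-6 m.
For a photon p = h/λ, so p = 6.874e-29 kg·m/s.
Converting to eV/c: p = 0.1286 eV/c ≈ 0.129 eV/c.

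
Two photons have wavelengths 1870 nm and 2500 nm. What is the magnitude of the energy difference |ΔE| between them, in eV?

Using E = hc/λ: E₁ = 1.062e-19 J, E₂ = 7.946e-20 J.
|ΔE| = |1.062e-19 − 7.946e-20| = 2.68e-20 J = 0.167 eV.

0.167 eV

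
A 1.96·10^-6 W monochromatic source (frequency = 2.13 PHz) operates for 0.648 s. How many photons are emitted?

9.00·10^11 photons

Total energy: E_total = P·t = 1.96·10^-6 × 0.648 = 1.270·10^-6 J.
Per-photon energy: E = 1.411·10^-18 J.
N = E_total / E_photon = 9.00·10^11.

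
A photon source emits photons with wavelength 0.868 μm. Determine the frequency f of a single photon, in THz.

First convert: λ = 0.868 μm = 8.68 × 10^-7 m.
The photon relation is f = c/λ, giving f = 3.454 × 10^14 Hz.
Converting to THz: f = 345.4 THz ≈ 345 THz.

345 THz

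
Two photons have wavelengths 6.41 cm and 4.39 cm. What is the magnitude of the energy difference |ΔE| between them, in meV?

Using E = hc/λ: E₁ = 3.099e-24 J, E₂ = 4.525e-24 J.
|ΔE| = |3.099e-24 − 4.525e-24| = 1.43e-24 J = 8.90e-3 meV.

8.90e-3 meV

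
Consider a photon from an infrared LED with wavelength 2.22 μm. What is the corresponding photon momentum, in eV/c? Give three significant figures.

Use h = 6.62607015e-34 J·s, c = 2.99792458e8 m/s, 1 eV = 1.602176634e-19 J.
Convert to SI: λ = 2.22 μm = 2.22e-6 m.
Since p = h/λ for a photon, p = 2.985e-28 kg·m/s.
Converting to eV/c: p = 0.5585 eV/c ≈ 0.558 eV/c.

0.558 eV/c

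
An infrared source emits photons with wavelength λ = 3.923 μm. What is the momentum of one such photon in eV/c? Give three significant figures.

Take h = 6.62607015·10^-34 J·s, c = 2.99792458·10^8 m/s, 1 eV = 1.602176634·10^-19 J.
Convert to SI: λ = 3.923 μm = 3.923·10^-6 m.
For a photon p = h/λ, so p = 1.689·10^-28 kg·m/s.
Converting to eV/c: p = 0.3160 eV/c ≈ 0.316 eV/c.

0.316 eV/c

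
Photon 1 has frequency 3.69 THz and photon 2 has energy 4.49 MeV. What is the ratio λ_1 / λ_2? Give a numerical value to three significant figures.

λ_1 = 8.124e-5 m (from frequency = 3.69 THz, via λ = c/f).
λ_2 = 2.761e-13 m (from energy = 4.49 MeV, via λ = hc/E).
Ratio = 8.124e-5 / 2.761e-13 = 2.94e8.

2.94e8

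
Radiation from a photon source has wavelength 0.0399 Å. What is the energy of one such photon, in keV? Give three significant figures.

(h = 6.62607015 × 10^-34 J·s, c = 2.99792458 × 10^8 m/s, 1 eV = 1.602176634 × 10^-19 J.)
First convert: λ = 0.0399 Å = 3.99 × 10^-12 m.
Since E = hc/λ for a photon, E = 4.979 × 10^-14 J.
Converting to keV: E = 310.7 keV ≈ 311 keV.

311 keV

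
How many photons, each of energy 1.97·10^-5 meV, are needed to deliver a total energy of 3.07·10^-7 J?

Per-photon energy: E = 3.156·10^-27 J (from energy = 1.97·10^-5 meV).
N = E_total / E_photon = 3.07·10^-7 J / 3.156·10^-27 J = 9.73·10^19.

9.73·10^19 photons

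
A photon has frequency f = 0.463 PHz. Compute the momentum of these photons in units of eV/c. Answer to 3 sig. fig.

1.91 eV/c

In SI units: f = 0.463 PHz = 4.63e14 Hz.
Apply p = hf/c: p = 1.023e-27 kg·m/s.
Converting to eV/c: p = 1.915 eV/c ≈ 1.91 eV/c.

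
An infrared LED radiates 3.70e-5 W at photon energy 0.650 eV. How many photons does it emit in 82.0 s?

2.91e16 photons

Total energy: E_total = P·t = 3.70e-5 × 82.0 = 0.003034 J.
Per-photon energy: E = 1.041e-19 J.
N = E_total / E_photon = 2.91e16.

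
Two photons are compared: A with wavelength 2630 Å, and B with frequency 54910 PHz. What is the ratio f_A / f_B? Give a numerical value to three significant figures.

f_A = 1.140 × 10^15 Hz (from wavelength = 2630 Å, via f = c/λ).
f_B = 5.491 × 10^19 Hz (from frequency = 54910 PHz, via f given directly).
Ratio = 1.140 × 10^15 / 5.491 × 10^19 = 2.08 × 10^-5.

2.08 × 10^-5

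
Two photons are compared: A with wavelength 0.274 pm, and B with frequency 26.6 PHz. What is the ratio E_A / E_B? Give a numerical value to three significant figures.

4.11 × 10^4

E_A = 7.250 × 10^-13 J (from wavelength = 0.274 pm, via E = hc/λ).
E_B = 1.763 × 10^-17 J (from frequency = 26.6 PHz, via E = hf).
Ratio = 7.250 × 10^-13 / 1.763 × 10^-17 = 4.11 × 10^4.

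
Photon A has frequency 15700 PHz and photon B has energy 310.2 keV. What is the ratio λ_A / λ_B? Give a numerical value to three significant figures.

4.78

λ_A = 1.910e-11 m (from frequency = 15700 PHz, via λ = c/f).
λ_B = 3.997e-12 m (from energy = 310.2 keV, via λ = hc/E).
Ratio = 1.910e-11 / 3.997e-12 = 4.78.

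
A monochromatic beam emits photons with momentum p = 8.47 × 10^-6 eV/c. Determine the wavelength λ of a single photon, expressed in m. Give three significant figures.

0.146 m

Use h = 6.62607015 × 10^-34 J·s, c = 2.99792458 × 10^8 m/s, 1 eV = 1.602176634 × 10^-19 J.
In SI units: p = 8.47 × 10^-6 eV/c = 4.5266 × 10^-33 kg·m/s.
Apply λ = h/p: λ = 0.1464 m.
So λ ≈ 0.146 m.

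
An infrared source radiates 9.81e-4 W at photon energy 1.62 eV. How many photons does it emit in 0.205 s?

7.75e14 photons

Total energy: E_total = P·t = 9.81e-4 × 0.205 = 2.011e-4 J.
Per-photon energy: E = 2.596e-19 J.
N = E_total / E_photon = 7.75e14.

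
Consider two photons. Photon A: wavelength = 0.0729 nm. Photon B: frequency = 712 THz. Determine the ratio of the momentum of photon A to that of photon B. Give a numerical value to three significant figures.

p_A = 9.089 × 10^-24 kg·m/s (from wavelength = 0.0729 nm, via p = h/λ).
p_B = 1.574 × 10^-27 kg·m/s (from frequency = 712 THz, via p = hf/c).
Ratio = 9.089 × 10^-24 / 1.574 × 10^-27 = 5780.

5780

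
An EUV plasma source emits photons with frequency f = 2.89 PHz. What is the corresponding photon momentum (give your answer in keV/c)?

0.0120 keV/c

First convert: f = 2.89 PHz = 2.89 × 10^15 Hz.
The photon relation is p = hf/c, giving p = 6.388 × 10^-27 kg·m/s.
Converting to keV/c: p = 0.01195 keV/c ≈ 0.0120 keV/c.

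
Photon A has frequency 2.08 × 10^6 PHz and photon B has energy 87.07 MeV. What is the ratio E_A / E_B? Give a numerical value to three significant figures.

E_A = 1.378 × 10^-12 J (from frequency = 2.08 × 10^6 PHz, via E = hf).
E_B = 1.395 × 10^-11 J (from energy = 87.07 MeV, via E given directly).
Ratio = 1.378 × 10^-12 / 1.395 × 10^-11 = 0.0988.

0.0988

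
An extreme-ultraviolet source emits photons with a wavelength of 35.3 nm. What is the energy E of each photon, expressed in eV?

First convert: λ = 35.3 nm = 3.53 × 10^-8 m.
Since E = hc/λ for a photon, E = 5.627 × 10^-18 J.
Converting to eV: E = 35.12 eV ≈ 35.1 eV.

35.1 eV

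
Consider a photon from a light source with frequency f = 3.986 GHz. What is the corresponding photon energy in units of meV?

0.0165 meV

(h = 6.62607015 × 10^-34 J·s, 1 eV = 1.602176634 × 10^-19 J.)
In SI units: f = 3.986 GHz = 3.986 × 10^9 Hz.
The photon relation is E = hf, giving E = 2.641 × 10^-24 J.
Converting to meV: E = 0.01648 meV ≈ 0.0165 meV.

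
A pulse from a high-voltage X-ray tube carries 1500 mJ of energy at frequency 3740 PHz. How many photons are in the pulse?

Per-photon energy: E = 2.478 × 10^-15 J (from frequency = 3740 PHz).
N = E_total / E_photon = 1.50 J / 2.478 × 10^-15 J = 6.05 × 10^14.

6.05 × 10^14 photons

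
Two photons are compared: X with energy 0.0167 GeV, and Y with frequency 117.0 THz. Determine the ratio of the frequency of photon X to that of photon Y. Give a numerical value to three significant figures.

f_X = 4.038e21 Hz (from energy = 0.0167 GeV, via f = E/h).
f_Y = 1.170e14 Hz (from frequency = 117.0 THz, via f given directly).
Ratio = 4.038e21 / 1.170e14 = 3.45e7.

3.45e7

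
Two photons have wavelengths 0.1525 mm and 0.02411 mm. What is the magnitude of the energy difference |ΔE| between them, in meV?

Using E = hc/λ: E₁ = 1.3026e-21 J, E₂ = 8.2391e-21 J.
|ΔE| = |1.3026e-21 − 8.2391e-21| = 6.94e-21 J = 43.3 meV.

43.3 meV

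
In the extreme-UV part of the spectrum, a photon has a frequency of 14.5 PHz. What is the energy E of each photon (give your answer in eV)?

60.0 eV

First convert: f = 14.5 PHz = 1.45e16 Hz.
For a photon E = hf, so E = 9.608e-18 J.
Converting to eV: E = 59.97 eV ≈ 60.0 eV.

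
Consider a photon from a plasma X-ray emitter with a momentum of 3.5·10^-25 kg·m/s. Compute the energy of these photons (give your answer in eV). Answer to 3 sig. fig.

655 eV

Since E = pc for a photon, E = 1.049·10^-16 J.
Converting to eV: E = 654.9 eV ≈ 655 eV.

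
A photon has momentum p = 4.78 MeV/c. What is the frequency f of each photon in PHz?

1.16 × 10^6 PHz

Convert to SI: p = 4.78 MeV/c = 2.5546 × 10^-21 kg·m/s.
For a photon f = pc/h, so f = 1.156 × 10^21 Hz.
Converting to PHz: f = 1.156 × 10^6 PHz ≈ 1.16 × 10^6 PHz.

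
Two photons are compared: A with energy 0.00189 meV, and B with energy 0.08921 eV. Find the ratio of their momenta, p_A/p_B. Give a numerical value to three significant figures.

p_A = 1.010·10^-33 kg·m/s (from energy = 0.00189 meV, via p = E/c).
p_B = 4.768·10^-29 kg·m/s (from energy = 0.08921 eV, via p = E/c).
Ratio = 1.010·10^-33 / 4.768·10^-29 = 2.12·10^-5.

2.12·10^-5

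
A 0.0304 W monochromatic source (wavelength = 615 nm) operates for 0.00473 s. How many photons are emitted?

Total energy: E_total = P·t = 0.0304 × 0.00473 = 1.438 × 10^-4 J.
Per-photon energy: E = 3.230 × 10^-19 J.
N = E_total / E_photon = 4.45 × 10^14.

4.45 × 10^14 photons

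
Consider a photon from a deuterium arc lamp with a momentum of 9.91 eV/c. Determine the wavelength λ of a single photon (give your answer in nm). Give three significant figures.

125 nm

In SI units: p = 9.91 eV/c = 5.2962 × 10^-27 kg·m/s.
Since λ = h/p for a photon, λ = 1.251 × 10^-7 m.
Converting to nm: λ = 125.1 nm ≈ 125 nm.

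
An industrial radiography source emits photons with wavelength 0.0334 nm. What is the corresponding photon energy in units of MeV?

Convert to SI: λ = 0.0334 nm = 3.34 × 10^-11 m.
Since E = hc/λ for a photon, E = 5.947 × 10^-15 J.
Converting to MeV: E = 0.03712 MeV ≈ 0.0371 MeV.

0.0371 MeV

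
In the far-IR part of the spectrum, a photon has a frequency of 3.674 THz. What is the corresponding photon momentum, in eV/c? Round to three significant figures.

Convert to SI: f = 3.674 THz = 3.674 × 10^12 Hz.
For a photon p = hf/c, so p = 8.120 × 10^-30 kg·m/s.
Converting to eV/c: p = 0.01519 eV/c ≈ 0.0152 eV/c.

0.0152 eV/c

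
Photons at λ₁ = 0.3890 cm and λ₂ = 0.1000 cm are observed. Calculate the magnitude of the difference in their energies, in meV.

0.921 meV

Using E = hc/λ: E₁ = 5.1065 × 10^-23 J, E₂ = 1.9864 × 10^-22 J.
|ΔE| = |5.1065 × 10^-23 − 1.9864 × 10^-22| = 1.48 × 10^-22 J = 0.921 meV.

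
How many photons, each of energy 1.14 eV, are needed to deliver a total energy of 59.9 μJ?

3.28 × 10^14 photons

Per-photon energy: E = 1.826 × 10^-19 J (from energy = 1.14 eV).
N = E_total / E_photon = 5.99 × 10^-5 J / 1.826 × 10^-19 J = 3.28 × 10^14.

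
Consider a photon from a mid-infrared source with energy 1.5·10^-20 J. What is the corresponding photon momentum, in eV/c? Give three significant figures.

(c = 2.99792458·10^8 m/s, 1 eV = 1.602176634·10^-19 J.)
The photon relation is p = E/c, giving p = 5.003·10^-29 kg·m/s.
Converting to eV/c: p = 0.09362 eV/c ≈ 0.0936 eV/c.

0.0936 eV/c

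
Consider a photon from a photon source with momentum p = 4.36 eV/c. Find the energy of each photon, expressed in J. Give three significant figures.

Convert to SI: p = 4.36 eV/c = 2.3301 × 10^-27 kg·m/s.
For a photon E = pc, so E = 6.985 × 10^-19 J.
So E ≈ 6.99 × 10^-19 J.

6.99 × 10^-19 J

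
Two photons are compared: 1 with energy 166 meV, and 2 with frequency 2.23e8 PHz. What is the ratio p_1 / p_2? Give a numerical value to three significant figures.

1.80e-10

p_1 = 8.872e-29 kg·m/s (from energy = 166 meV, via p = E/c).
p_2 = 4.929e-19 kg·m/s (from frequency = 2.23e8 PHz, via p = hf/c).
Ratio = 8.872e-29 / 4.929e-19 = 1.80e-10.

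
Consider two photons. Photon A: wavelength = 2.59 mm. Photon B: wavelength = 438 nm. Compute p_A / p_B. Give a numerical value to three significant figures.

p_A = 2.558·10^-31 kg·m/s (from wavelength = 2.59 mm, via p = h/λ).
p_B = 1.513·10^-27 kg·m/s (from wavelength = 438 nm, via p = h/λ).
Ratio = 2.558·10^-31 / 1.513·10^-27 = 1.69·10^-4.

1.69·10^-4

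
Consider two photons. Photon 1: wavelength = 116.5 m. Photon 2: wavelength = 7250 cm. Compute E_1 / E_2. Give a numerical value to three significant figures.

0.622

E_1 = 1.705 × 10^-27 J (from wavelength = 116.5 m, via E = hc/λ).
E_2 = 2.740 × 10^-27 J (from wavelength = 7250 cm, via E = hc/λ).
Ratio = 1.705 × 10^-27 / 2.740 × 10^-27 = 0.622.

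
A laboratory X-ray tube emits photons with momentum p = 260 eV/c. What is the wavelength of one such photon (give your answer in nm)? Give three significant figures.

4.77 nm

Use h = 6.62607015e-34 J·s, c = 2.99792458e8 m/s, 1 eV = 1.602176634e-19 J.
Convert to SI: p = 260 eV/c = 1.3895e-25 kg·m/s.
The photon relation is λ = h/p, giving λ = 4.769e-9 m.
Converting to nm: λ = 4.769 nm ≈ 4.77 nm.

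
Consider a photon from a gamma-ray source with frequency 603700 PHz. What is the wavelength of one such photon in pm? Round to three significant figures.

Take c = 2.99792458 × 10^8 m/s.
First convert: f = 603700 PHz = 6.037 × 10^20 Hz.
Apply λ = c/f: λ = 4.966 × 10^-13 m.
Converting to pm: λ = 0.4966 pm ≈ 0.497 pm.

0.497 pm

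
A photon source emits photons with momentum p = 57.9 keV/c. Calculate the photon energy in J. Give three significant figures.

9.28 × 10^-15 J

(c = 2.99792458 × 10^8 m/s, 1 eV = 1.602176634 × 10^-19 J.)
In SI units: p = 57.9 keV/c = 3.0943 × 10^-23 kg·m/s.
For a photon E = pc, so E = 9.277 × 10^-15 J.
So E ≈ 9.28 × 10^-15 J.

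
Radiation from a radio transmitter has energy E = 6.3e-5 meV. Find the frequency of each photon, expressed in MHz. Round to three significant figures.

15.2 MHz

In SI units: E = 6.3e-5 meV = 1.0094e-26 J.
Since f = E/h for a photon, f = 1.523e7 Hz.
Converting to MHz: f = 15.23 MHz ≈ 15.2 MHz.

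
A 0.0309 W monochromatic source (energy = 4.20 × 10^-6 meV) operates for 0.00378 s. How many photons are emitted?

1.74 × 10^23 photons

Total energy: E_total = P·t = 0.0309 × 0.00378 = 1.168 × 10^-4 J.
Per-photon energy: E = 6.729 × 10^-28 J.
N = E_total / E_photon = 1.74 × 10^23.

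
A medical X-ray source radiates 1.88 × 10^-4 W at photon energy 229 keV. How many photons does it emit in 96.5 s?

Total energy: E_total = P·t = 1.88 × 10^-4 × 96.5 = 0.01814 J.
Per-photon energy: E = 3.669 × 10^-14 J.
N = E_total / E_photon = 4.94 × 10^11.

4.94 × 10^11 photons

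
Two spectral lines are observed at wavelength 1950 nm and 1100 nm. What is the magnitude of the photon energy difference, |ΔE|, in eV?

0.491 eV

Using E = hc/λ: E₁ = 1.019 × 10^-19 J, E₂ = 1.806 × 10^-19 J.
|ΔE| = |1.019 × 10^-19 − 1.806 × 10^-19| = 7.87 × 10^-20 J = 0.491 eV.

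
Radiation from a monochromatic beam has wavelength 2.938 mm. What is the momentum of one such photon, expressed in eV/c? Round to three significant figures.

Convert to SI: λ = 2.938 mm = 0.002938 m.
Since p = h/λ for a photon, p = 2.255·10^-31 kg·m/s.
Converting to eV/c: p = 4.220·10^-4 eV/c ≈ 4.22·10^-4 eV/c.

4.22·10^-4 eV/c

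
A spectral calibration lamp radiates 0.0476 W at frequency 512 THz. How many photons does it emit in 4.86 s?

6.82 × 10^17 photons

Total energy: E_total = P·t = 0.0476 × 4.86 = 0.2313 J.
Per-photon energy: E = 3.393 × 10^-19 J.
N = E_total / E_photon = 6.82 × 10^17.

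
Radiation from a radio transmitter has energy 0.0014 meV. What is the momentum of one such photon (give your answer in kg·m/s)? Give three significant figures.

(c = 2.99792458e8 m/s, 1 eV = 1.602176634e-19 J.)
First convert: E = 0.0014 meV = 2.2430e-25 J.
The photon relation is p = E/c, giving p = 7.482e-34 kg·m/s.
So p ≈ 7.48e-34 kg·m/s.

7.48e-34 kg·m/s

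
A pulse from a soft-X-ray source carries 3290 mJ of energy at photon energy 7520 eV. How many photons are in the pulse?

2.73·10^15 photons

Per-photon energy: E = 1.205·10^-15 J (from energy = 7520 eV).
N = E_total / E_photon = 3.29 J / 1.205·10^-15 J = 2.73·10^15.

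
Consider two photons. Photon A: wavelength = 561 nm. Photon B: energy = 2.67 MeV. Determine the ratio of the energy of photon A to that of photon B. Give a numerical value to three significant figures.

E_A = 3.541e-19 J (from wavelength = 561 nm, via E = hc/λ).
E_B = 4.278e-13 J (from energy = 2.67 MeV, via E given directly).
Ratio = 3.541e-19 / 4.278e-13 = 8.28e-7.

8.28e-7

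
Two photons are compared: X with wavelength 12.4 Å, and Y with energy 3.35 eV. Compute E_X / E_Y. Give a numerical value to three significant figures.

E_X = 1.602e-16 J (from wavelength = 12.4 Å, via E = hc/λ).
E_Y = 5.367e-19 J (from energy = 3.35 eV, via E given directly).
Ratio = 1.602e-16 / 5.367e-19 = 298.

298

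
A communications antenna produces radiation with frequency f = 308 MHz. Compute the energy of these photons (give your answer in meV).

1.27 × 10^-3 meV

Use h = 6.62607015 × 10^-34 J·s, 1 eV = 1.602176634 × 10^-19 J.
First convert: f = 308 MHz = 3.08 × 10^8 Hz.
Apply E = hf: E = 2.041 × 10^-25 J.
Converting to meV: E = 0.001274 meV ≈ 1.27 × 10^-3 meV.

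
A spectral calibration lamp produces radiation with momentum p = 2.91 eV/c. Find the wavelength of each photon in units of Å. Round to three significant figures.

Use h = 6.62607015 × 10^-34 J·s, c = 2.99792458 × 10^8 m/s, 1 eV = 1.602176634 × 10^-19 J.
In SI units: p = 2.91 eV/c = 1.5552 × 10^-27 kg·m/s.
Apply λ = h/p: λ = 4.261 × 10^-7 m.
Converting to Å: λ = 4261 Å ≈ 4260 Å.

4260 Å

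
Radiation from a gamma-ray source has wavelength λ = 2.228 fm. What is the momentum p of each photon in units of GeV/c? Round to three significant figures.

Convert to SI: λ = 2.228 fm = 2.228·10^-15 m.
Apply p = h/λ: p = 2.974·10^-19 kg·m/s.
Converting to GeV/c: p = 0.5565 GeV/c ≈ 0.556 GeV/c.

0.556 GeV/c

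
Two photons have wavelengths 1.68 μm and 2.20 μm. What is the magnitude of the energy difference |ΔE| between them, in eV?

0.174 eV

Using E = hc/λ: E₁ = 1.182 × 10^-19 J, E₂ = 9.029 × 10^-20 J.
|ΔE| = |1.182 × 10^-19 − 9.029 × 10^-20| = 2.79 × 10^-20 J = 0.174 eV.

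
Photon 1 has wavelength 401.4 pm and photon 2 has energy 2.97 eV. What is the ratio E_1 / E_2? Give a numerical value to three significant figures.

E_1 = 4.949 × 10^-16 J (from wavelength = 401.4 pm, via E = hc/λ).
E_2 = 4.758 × 10^-19 J (from energy = 2.97 eV, via E given directly).
Ratio = 4.949 × 10^-16 / 4.758 × 10^-19 = 1040.

1040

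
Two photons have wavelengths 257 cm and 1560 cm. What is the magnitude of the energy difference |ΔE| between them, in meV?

4.03 × 10^-4 meV

Using E = hc/λ: E₁ = 7.729 × 10^-26 J, E₂ = 1.273 × 10^-26 J.
|ΔE| = |7.729 × 10^-26 − 1.273 × 10^-26| = 6.46 × 10^-26 J = 4.03 × 10^-4 meV.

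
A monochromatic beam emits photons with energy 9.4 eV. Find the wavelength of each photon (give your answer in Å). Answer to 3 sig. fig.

1320 Å

First convert: E = 9.4 eV = 1.5060 × 10^-18 J.
Since λ = hc/E for a photon, λ = 1.319 × 10^-7 m.
Converting to Å: λ = 1319 Å ≈ 1320 Å.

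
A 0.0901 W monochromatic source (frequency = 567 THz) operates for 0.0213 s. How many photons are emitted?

Total energy: E_total = P·t = 0.0901 × 0.0213 = 0.001919 J.
Per-photon energy: E = 3.757·10^-19 J.
N = E_total / E_photon = 5.11·10^15.

5.11·10^15 photons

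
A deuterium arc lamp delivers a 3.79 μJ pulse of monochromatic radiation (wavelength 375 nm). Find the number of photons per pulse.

Per-photon energy: E = 5.297e-19 J (from wavelength = 375 nm).
N = E_total / E_photon = 3.79e-6 J / 5.297e-19 J = 7.15e12.

7.15e12 photons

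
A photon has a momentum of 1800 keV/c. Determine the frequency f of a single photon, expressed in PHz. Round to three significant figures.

4.35e5 PHz

Take h = 6.62607015e-34 J·s, c = 2.99792458e8 m/s, 1 eV = 1.602176634e-19 J.
First convert: p = 1800 keV/c = 9.6197e-22 kg·m/s.
The photon relation is f = pc/h, giving f = 4.352e20 Hz.
Converting to PHz: f = 435200 PHz ≈ 4.35e5 PHz.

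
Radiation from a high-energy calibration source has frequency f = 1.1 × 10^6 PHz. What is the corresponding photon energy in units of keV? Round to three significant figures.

In SI units: f = 1.1 × 10^6 PHz = 1.1 × 10^21 Hz.
The photon relation is E = hf, giving E = 7.289 × 10^-13 J.
Converting to keV: E = 4549 keV ≈ 4550 keV.

4550 keV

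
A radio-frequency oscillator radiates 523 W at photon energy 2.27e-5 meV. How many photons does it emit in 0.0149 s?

2.14e27 photons

Total energy: E_total = P·t = 523 × 0.0149 = 7.793 J.
Per-photon energy: E = 3.637e-27 J.
N = E_total / E_photon = 2.14e27.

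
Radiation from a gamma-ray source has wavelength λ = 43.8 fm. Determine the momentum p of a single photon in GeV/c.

First convert: λ = 43.8 fm = 4.38 × 10^-14 m.
Since p = h/λ for a photon, p = 1.513 × 10^-20 kg·m/s.
Converting to GeV/c: p = 0.02831 GeV/c ≈ 0.0283 GeV/c.

0.0283 GeV/c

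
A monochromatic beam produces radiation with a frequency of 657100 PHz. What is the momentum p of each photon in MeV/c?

(h = 6.62607015e-34 J·s, c = 2.99792458e8 m/s, 1 eV = 1.602176634e-19 J.)
Convert to SI: f = 657100 PHz = 6.571e20 Hz.
Apply p = hf/c: p = 1.452e-21 kg·m/s.
Converting to MeV/c: p = 2.718 MeV/c ≈ 2.72 MeV/c.

2.72 MeV/c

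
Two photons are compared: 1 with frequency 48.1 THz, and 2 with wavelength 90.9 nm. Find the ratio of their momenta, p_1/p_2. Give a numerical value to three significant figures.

0.0146

p_1 = 1.063·10^-28 kg·m/s (from frequency = 48.1 THz, via p = hf/c).
p_2 = 7.289·10^-27 kg·m/s (from wavelength = 90.9 nm, via p = h/λ).
Ratio = 1.063·10^-28 / 7.289·10^-27 = 0.0146.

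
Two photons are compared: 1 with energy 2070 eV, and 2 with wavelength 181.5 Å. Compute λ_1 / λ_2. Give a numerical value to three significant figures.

0.0330

λ_1 = 5.990·10^-10 m (from energy = 2070 eV, via λ = hc/E).
λ_2 = 1.815·10^-8 m (from wavelength = 181.5 Å, via λ given directly).
Ratio = 5.990·10^-10 / 1.815·10^-8 = 0.0330.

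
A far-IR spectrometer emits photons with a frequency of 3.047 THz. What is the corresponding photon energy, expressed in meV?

12.6 meV

(h = 6.62607015 × 10^-34 J·s, 1 eV = 1.602176634 × 10^-19 J.)
In SI units: f = 3.047 THz = 3.047 × 10^12 Hz.
The photon relation is E = hf, giving E = 2.019 × 10^-21 J.
Converting to meV: E = 12.60 meV ≈ 12.6 meV.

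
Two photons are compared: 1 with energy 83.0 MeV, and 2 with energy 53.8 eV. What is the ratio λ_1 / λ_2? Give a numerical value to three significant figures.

λ_1 = 1.494·10^-14 m (from energy = 83.0 MeV, via λ = hc/E).
λ_2 = 2.305·10^-8 m (from energy = 53.8 eV, via λ = hc/E).
Ratio = 1.494·10^-14 / 2.305·10^-8 = 6.48·10^-7.

6.48·10^-7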